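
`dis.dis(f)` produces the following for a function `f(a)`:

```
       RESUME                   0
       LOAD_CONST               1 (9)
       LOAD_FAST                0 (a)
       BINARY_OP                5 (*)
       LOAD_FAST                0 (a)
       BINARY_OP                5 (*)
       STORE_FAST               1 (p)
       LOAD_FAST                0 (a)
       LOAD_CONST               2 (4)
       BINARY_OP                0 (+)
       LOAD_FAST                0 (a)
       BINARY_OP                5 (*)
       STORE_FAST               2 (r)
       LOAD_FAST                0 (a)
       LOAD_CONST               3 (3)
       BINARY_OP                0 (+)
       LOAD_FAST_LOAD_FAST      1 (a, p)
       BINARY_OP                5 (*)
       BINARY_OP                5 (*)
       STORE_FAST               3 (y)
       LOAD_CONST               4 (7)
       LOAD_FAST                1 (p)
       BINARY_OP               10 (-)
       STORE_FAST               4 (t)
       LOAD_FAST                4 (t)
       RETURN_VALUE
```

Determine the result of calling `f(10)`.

LOAD_CONST → push 9. Stack: [9]
LOAD_FAST a → push 10. Stack: [9, 10]
BINARY_OP * → 9 * 10 = 90. Stack: [90]
LOAD_FAST a → push 10. Stack: [90, 10]
BINARY_OP * → 90 * 10 = 900. Stack: [900]
STORE_FAST p → p=900. Stack: []
LOAD_FAST a → push 10. Stack: [10]
LOAD_CONST → push 4. Stack: [10, 4]
BINARY_OP + → 10 + 4 = 14. Stack: [14]
LOAD_FAST a → push 10. Stack: [14, 10]
BINARY_OP * → 14 * 10 = 140. Stack: [140]
STORE_FAST r → r=140. Stack: []
LOAD_FAST a → push 10. Stack: [10]
LOAD_CONST → push 3. Stack: [10, 3]
BINARY_OP + → 10 + 3 = 13. Stack: [13]
LOAD_FAST_LOAD_FAST a,p → push 10,900. Stack: [13, 10, 900]
BINARY_OP * → 10 * 900 = 9000. Stack: [13, 9000]
BINARY_OP * → 13 * 9000 = 117000. Stack: [117000]
STORE_FAST y → y=117000. Stack: []
LOAD_CONST → push 7. Stack: [7]
LOAD_FAST p → push 900. Stack: [7, 900]
BINARY_OP - → 7 - 900 = -893. Stack: [-893]
STORE_FAST t → t=-893. Stack: []
LOAD_FAST t → push -893. Stack: [-893]
RETURN_VALUE → return -893.

-893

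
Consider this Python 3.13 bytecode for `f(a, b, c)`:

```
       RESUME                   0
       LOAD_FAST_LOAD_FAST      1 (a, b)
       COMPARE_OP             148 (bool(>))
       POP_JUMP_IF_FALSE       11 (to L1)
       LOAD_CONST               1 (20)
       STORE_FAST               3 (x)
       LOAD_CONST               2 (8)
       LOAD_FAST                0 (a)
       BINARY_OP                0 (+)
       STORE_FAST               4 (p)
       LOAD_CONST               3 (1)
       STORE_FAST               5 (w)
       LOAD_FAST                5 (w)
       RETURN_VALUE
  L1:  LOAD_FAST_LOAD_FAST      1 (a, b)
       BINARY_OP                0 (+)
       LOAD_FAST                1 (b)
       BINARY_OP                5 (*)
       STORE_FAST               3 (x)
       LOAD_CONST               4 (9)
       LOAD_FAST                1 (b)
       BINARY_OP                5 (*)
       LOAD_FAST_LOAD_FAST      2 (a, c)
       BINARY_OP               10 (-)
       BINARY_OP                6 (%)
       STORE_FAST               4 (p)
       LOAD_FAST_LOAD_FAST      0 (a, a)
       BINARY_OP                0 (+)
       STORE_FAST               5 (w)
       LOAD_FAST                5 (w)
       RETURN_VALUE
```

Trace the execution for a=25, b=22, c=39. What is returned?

1

LOAD_FAST_LOAD_FAST a,b → push 25,22. Stack: [25, 22]
COMPARE_OP bool(>) → 25 vs 22 = True. Stack: [True]
POP_JUMP_IF_FALSE → pop True; no jump. Stack: []
LOAD_CONST → push 20. Stack: [20]
STORE_FAST x → x=20. Stack: []
LOAD_CONST → push 8. Stack: [8]
LOAD_FAST a → push 25. Stack: [8, 25]
BINARY_OP + → 8 + 25 = 33. Stack: [33]
STORE_FAST p → p=33. Stack: []
LOAD_CONST → push 1. Stack: [1]
STORE_FAST w → w=1. Stack: []
LOAD_FAST w → push 1. Stack: [1]
RETURN_VALUE → return 1.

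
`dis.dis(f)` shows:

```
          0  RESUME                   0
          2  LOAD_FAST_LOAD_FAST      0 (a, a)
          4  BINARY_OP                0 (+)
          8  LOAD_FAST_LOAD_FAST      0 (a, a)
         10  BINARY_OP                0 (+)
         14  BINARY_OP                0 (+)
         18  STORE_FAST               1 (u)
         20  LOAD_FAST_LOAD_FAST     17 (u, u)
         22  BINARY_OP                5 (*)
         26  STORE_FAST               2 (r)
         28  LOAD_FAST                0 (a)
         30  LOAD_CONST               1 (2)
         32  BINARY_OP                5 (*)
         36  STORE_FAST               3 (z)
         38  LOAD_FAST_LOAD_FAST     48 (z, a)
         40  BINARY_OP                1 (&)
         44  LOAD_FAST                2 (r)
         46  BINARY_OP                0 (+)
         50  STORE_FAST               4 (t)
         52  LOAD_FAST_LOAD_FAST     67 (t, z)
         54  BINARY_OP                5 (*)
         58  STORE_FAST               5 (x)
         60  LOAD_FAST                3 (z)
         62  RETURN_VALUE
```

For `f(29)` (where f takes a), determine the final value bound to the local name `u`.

LOAD_FAST_LOAD_FAST a,a → push 29,29. Stack: [29, 29]
BINARY_OP + → 29 + 29 = 58. Stack: [58]
LOAD_FAST_LOAD_FAST a,a → push 29,29. Stack: [58, 29, 29]
BINARY_OP + → 29 + 29 = 58. Stack: [58, 58]
BINARY_OP + → 58 + 58 = 116. Stack: [116]
STORE_FAST u → u=116. Stack: []
LOAD_FAST_LOAD_FAST u,u → push 116,116. Stack: [116, 116]
BINARY_OP * → 116 * 116 = 13456. Stack: [13456]
STORE_FAST r → r=13456. Stack: []
LOAD_FAST a → push 29. Stack: [29]
LOAD_CONST → push 2. Stack: [29, 2]
BINARY_OP * → 29 * 2 = 58. Stack: [58]
STORE_FAST z → z=58. Stack: []
LOAD_FAST_LOAD_FAST z,a → push 58,29. Stack: [58, 29]
BINARY_OP & → 58 & 29 = 24. Stack: [24]
LOAD_FAST r → push 13456. Stack: [24, 13456]
BINARY_OP + → 24 + 13456 = 13480. Stack: [13480]
STORE_FAST t → t=13480. Stack: []
LOAD_FAST_LOAD_FAST t,z → push 13480,58. Stack: [13480, 58]
BINARY_OP * → 13480 * 58 = 781840. Stack: [781840]
STORE_FAST x → x=781840. Stack: []
LOAD_FAST z → push 58. Stack: [58]
RETURN_VALUE → return 58.

116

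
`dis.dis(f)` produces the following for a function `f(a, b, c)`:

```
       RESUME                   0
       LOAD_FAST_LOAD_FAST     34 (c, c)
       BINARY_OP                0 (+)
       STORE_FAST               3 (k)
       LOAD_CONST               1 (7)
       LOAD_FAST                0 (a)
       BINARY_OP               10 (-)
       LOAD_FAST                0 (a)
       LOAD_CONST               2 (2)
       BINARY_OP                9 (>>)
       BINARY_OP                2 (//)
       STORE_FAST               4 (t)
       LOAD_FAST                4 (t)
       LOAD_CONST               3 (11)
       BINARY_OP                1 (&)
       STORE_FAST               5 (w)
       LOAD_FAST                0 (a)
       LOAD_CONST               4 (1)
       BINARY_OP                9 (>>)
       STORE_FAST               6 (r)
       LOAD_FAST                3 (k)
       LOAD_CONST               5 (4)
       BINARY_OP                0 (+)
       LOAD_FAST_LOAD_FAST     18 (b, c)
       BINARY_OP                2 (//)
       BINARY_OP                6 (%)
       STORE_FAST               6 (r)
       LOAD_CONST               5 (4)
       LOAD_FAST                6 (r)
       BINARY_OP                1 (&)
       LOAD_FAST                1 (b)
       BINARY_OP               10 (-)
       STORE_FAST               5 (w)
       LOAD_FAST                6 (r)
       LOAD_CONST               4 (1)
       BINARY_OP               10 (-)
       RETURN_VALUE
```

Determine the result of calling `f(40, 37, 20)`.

LOAD_FAST_LOAD_FAST c,c → push 20,20. Stack: [20, 20]
BINARY_OP + → 20 + 20 = 40. Stack: [40]
STORE_FAST k → k=40. Stack: []
LOAD_CONST → push 7. Stack: [7]
LOAD_FAST a → push 40. Stack: [7, 40]
BINARY_OP - → 7 - 40 = -33. Stack: [-33]
LOAD_FAST a → push 40. Stack: [-33, 40]
LOAD_CONST → push 2. Stack: [-33, 40, 2]
BINARY_OP >> → 40 >> 2 = 10. Stack: [-33, 10]
BINARY_OP // → -33 // 10 = -4. Stack: [-4]
STORE_FAST t → t=-4. Stack: []
LOAD_FAST t → push -4. Stack: [-4]
LOAD_CONST → push 11. Stack: [-4, 11]
BINARY_OP & → -4 & 11 = 8. Stack: [8]
STORE_FAST w → w=8. Stack: []
LOAD_FAST a → push 40. Stack: [40]
LOAD_CONST → push 1. Stack: [40, 1]
BINARY_OP >> → 40 >> 1 = 20. Stack: [20]
STORE_FAST r → r=20. Stack: []
LOAD_FAST k → push 40. Stack: [40]
LOAD_CONST → push 4. Stack: [40, 4]
BINARY_OP + → 40 + 4 = 44. Stack: [44]
LOAD_FAST_LOAD_FAST b,c → push 37,20. Stack: [44, 37, 20]
BINARY_OP // → 37 // 20 = 1. Stack: [44, 1]
BINARY_OP % → 44 % 1 = 0. Stack: [0]
STORE_FAST r → r=0. Stack: []
LOAD_CONST → push 4. Stack: [4]
LOAD_FAST r → push 0. Stack: [4, 0]
BINARY_OP & → 4 & 0 = 0. Stack: [0]
LOAD_FAST b → push 37. Stack: [0, 37]
BINARY_OP - → 0 - 37 = -37. Stack: [-37]
STORE_FAST w → w=-37. Stack: []
LOAD_FAST r → push 0. Stack: [0]
LOAD_CONST → push 1. Stack: [0, 1]
BINARY_OP - → 0 - 1 = -1. Stack: [-1]
RETURN_VALUE → return -1.

-1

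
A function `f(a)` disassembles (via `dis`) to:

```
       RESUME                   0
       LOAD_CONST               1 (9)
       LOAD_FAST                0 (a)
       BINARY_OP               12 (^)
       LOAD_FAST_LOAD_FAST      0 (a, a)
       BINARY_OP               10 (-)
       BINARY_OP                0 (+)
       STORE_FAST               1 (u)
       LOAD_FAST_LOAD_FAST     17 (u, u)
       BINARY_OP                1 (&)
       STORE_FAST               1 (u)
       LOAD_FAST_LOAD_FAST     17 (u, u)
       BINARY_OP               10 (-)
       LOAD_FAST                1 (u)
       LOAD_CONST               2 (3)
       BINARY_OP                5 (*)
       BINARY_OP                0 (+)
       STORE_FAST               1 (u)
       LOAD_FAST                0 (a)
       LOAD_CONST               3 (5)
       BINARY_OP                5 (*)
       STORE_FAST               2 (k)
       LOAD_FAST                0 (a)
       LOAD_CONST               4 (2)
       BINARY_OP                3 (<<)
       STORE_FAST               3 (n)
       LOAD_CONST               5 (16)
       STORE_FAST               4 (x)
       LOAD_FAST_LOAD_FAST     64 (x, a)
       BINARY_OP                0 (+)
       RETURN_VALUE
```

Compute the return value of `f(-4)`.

LOAD_CONST → push 9. Stack: [9]
LOAD_FAST a → push -4. Stack: [9, -4]
BINARY_OP ^ → 9 ^ -4 = -11. Stack: [-11]
LOAD_FAST_LOAD_FAST a,a → push -4,-4. Stack: [-11, -4, -4]
BINARY_OP - → -4 - -4 = 0. Stack: [-11, 0]
BINARY_OP + → -11 + 0 = -11. Stack: [-11]
STORE_FAST u → u=-11. Stack: []
LOAD_FAST_LOAD_FAST u,u → push -11,-11. Stack: [-11, -11]
BINARY_OP & → -11 & -11 = -11. Stack: [-11]
STORE_FAST u → u=-11. Stack: []
LOAD_FAST_LOAD_FAST u,u → push -11,-11. Stack: [-11, -11]
BINARY_OP - → -11 - -11 = 0. Stack: [0]
LOAD_FAST u → push -11. Stack: [0, -11]
LOAD_CONST → push 3. Stack: [0, -11, 3]
BINARY_OP * → -11 * 3 = -33. Stack: [0, -33]
BINARY_OP + → 0 + -33 = -33. Stack: [-33]
STORE_FAST u → u=-33. Stack: []
LOAD_FAST a → push -4. Stack: [-4]
LOAD_CONST → push 5. Stack: [-4, 5]
BINARY_OP * → -4 * 5 = -20. Stack: [-20]
STORE_FAST k → k=-20. Stack: []
LOAD_FAST a → push -4. Stack: [-4]
LOAD_CONST → push 2. Stack: [-4, 2]
BINARY_OP << → -4 << 2 = -16. Stack: [-16]
STORE_FAST n → n=-16. Stack: []
LOAD_CONST → push 16. Stack: [16]
STORE_FAST x → x=16. Stack: []
LOAD_FAST_LOAD_FAST x,a → push 16,-4. Stack: [16, -4]
BINARY_OP + → 16 + -4 = 12. Stack: [12]
RETURN_VALUE → return 12.

12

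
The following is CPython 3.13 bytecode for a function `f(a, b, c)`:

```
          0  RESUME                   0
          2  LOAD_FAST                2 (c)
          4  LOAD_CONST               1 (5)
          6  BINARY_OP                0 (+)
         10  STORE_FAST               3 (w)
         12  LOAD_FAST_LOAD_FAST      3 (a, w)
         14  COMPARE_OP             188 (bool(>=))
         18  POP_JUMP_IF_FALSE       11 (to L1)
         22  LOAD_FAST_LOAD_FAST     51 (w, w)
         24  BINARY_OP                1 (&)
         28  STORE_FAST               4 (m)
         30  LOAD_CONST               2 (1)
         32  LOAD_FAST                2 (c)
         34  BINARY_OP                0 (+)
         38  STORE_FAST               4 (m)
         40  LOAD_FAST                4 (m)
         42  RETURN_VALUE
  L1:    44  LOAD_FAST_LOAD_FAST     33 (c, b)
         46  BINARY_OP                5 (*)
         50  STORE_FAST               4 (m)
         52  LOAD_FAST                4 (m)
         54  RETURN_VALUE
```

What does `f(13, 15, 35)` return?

525

LOAD_FAST c → push 35. Stack: [35]
LOAD_CONST → push 5. Stack: [35, 5]
BINARY_OP + → 35 + 5 = 40. Stack: [40]
STORE_FAST w → w=40. Stack: []
LOAD_FAST_LOAD_FAST a,w → push 13,40. Stack: [13, 40]
COMPARE_OP bool(>=) → 13 vs 40 = False. Stack: [False]
POP_JUMP_IF_FALSE → pop False; jump. Stack: []
LOAD_FAST_LOAD_FAST c,b → push 35,15. Stack: [35, 15]
BINARY_OP * → 35 * 15 = 525. Stack: [525]
STORE_FAST m → m=525. Stack: []
LOAD_FAST m → push 525. Stack: [525]
RETURN_VALUE → return 525.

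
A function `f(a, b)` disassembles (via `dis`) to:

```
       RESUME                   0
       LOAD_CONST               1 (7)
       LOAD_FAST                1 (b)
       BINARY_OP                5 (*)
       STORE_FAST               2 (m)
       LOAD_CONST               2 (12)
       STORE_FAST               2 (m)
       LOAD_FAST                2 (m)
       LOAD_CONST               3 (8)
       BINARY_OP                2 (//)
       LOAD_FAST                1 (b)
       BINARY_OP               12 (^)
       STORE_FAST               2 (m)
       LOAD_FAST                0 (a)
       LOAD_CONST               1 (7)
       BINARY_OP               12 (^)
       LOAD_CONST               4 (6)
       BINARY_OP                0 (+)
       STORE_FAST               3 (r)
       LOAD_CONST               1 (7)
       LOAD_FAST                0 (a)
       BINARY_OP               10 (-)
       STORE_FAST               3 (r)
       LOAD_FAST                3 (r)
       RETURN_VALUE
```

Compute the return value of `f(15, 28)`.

-8

LOAD_CONST → push 7. Stack: [7]
LOAD_FAST b → push 28. Stack: [7, 28]
BINARY_OP * → 7 * 28 = 196. Stack: [196]
STORE_FAST m → m=196. Stack: []
LOAD_CONST → push 12. Stack: [12]
STORE_FAST m → m=12. Stack: []
LOAD_FAST m → push 12. Stack: [12]
LOAD_CONST → push 8. Stack: [12, 8]
BINARY_OP // → 12 // 8 = 1. Stack: [1]
LOAD_FAST b → push 28. Stack: [1, 28]
BINARY_OP ^ → 1 ^ 28 = 29. Stack: [29]
STORE_FAST m → m=29. Stack: []
LOAD_FAST a → push 15. Stack: [15]
LOAD_CONST → push 7. Stack: [15, 7]
BINARY_OP ^ → 15 ^ 7 = 8. Stack: [8]
LOAD_CONST → push 6. Stack: [8, 6]
BINARY_OP + → 8 + 6 = 14. Stack: [14]
STORE_FAST r → r=14. Stack: []
LOAD_CONST → push 7. Stack: [7]
LOAD_FAST a → push 15. Stack: [7, 15]
BINARY_OP - → 7 - 15 = -8. Stack: [-8]
STORE_FAST r → r=-8. Stack: []
LOAD_FAST r → push -8. Stack: [-8]
RETURN_VALUE → return -8.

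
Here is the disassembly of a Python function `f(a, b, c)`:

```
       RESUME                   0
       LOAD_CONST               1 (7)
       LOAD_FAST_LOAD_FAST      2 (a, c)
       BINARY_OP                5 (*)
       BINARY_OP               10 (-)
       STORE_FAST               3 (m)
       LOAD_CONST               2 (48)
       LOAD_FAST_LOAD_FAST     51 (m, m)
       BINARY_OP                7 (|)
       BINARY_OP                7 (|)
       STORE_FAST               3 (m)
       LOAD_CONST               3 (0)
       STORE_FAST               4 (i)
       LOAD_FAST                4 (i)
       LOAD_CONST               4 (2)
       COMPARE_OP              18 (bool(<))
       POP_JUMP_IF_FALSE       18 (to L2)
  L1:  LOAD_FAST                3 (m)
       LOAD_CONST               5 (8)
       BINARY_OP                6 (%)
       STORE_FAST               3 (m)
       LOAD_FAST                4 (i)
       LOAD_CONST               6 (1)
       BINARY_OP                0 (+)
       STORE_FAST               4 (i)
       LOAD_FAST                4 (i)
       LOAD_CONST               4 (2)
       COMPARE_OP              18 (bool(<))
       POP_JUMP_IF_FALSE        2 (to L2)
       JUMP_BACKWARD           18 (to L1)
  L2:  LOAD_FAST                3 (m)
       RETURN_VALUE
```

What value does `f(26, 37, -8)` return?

7

LOAD_CONST → push 7. Stack: [7]
LOAD_FAST_LOAD_FAST a,c → push 26,-8. Stack: [7, 26, -8]
BINARY_OP * → 26 * -8 = -208. Stack: [7, -208]
BINARY_OP - → 7 - -208 = 215. Stack: [215]
STORE_FAST m → m=215. Stack: []
LOAD_CONST → push 48. Stack: [48]
LOAD_FAST_LOAD_FAST m,m → push 215,215. Stack: [48, 215, 215]
BINARY_OP | → 215 | 215 = 215. Stack: [48, 215]
BINARY_OP | → 48 | 215 = 247. Stack: [247]
STORE_FAST m → m=247. Stack: []
LOAD_CONST → push 0. Stack: [0]
STORE_FAST i → i=0. Stack: []
LOAD_FAST i → push 0. Stack: [0]
LOAD_CONST → push 2. Stack: [0, 2]
COMPARE_OP bool(<) → 0 vs 2 = True. Stack: [True]
POP_JUMP_IF_FALSE → pop True; no jump. Stack: []
LOAD_FAST m → push 247. Stack: [247]
LOAD_CONST → push 8. Stack: [247, 8]
BINARY_OP % → 247 % 8 = 7. Stack: [7]
STORE_FAST m → m=7. Stack: []
LOAD_FAST i → push 0. Stack: [0]
LOAD_CONST → push 1. Stack: [0, 1]
BINARY_OP + → 0 + 1 = 1. Stack: [1]
STORE_FAST i → i=1. Stack: []
LOAD_FAST i → push 1. Stack: [1]
LOAD_CONST → push 2. Stack: [1, 2]
COMPARE_OP bool(<) → 1 vs 2 = True. Stack: [True]
POP_JUMP_IF_FALSE → pop True; no jump. Stack: []
LOAD_FAST m → push 7. Stack: [7]
LOAD_CONST → push 8. Stack: [7, 8]
BINARY_OP % → 7 % 8 = 7. Stack: [7]
STORE_FAST m → m=7. Stack: []
LOAD_FAST i → push 1. Stack: [1]
LOAD_CONST → push 1. Stack: [1, 1]
BINARY_OP + → 1 + 1 = 2. Stack: [2]
STORE_FAST i → i=2. Stack: []
LOAD_FAST i → push 2. Stack: [2]
LOAD_CONST → push 2. Stack: [2, 2]
COMPARE_OP bool(<) → 2 vs 2 = False. Stack: [False]
POP_JUMP_IF_FALSE → pop False; jump. Stack: []
LOAD_FAST m → push 7. Stack: [7]
RETURN_VALUE → return 7.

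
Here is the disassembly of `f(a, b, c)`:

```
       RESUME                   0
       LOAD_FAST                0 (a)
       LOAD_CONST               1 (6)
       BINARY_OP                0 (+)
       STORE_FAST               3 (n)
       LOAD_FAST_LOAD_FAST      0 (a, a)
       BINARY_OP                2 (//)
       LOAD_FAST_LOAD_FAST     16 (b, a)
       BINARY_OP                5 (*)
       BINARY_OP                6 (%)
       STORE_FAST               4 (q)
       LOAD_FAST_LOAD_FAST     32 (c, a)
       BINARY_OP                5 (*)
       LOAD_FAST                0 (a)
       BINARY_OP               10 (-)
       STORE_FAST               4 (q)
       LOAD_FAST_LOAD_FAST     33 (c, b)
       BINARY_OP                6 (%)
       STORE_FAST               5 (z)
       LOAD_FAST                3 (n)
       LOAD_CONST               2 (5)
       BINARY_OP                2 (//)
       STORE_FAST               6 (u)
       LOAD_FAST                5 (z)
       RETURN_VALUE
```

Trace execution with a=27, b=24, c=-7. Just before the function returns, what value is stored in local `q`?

LOAD_FAST a → push 27. Stack: [27]
LOAD_CONST → push 6. Stack: [27, 6]
BINARY_OP + → 27 + 6 = 33. Stack: [33]
STORE_FAST n → n=33. Stack: []
LOAD_FAST_LOAD_FAST a,a → push 27,27. Stack: [27, 27]
BINARY_OP // → 27 // 27 = 1. Stack: [1]
LOAD_FAST_LOAD_FAST b,a → push 24,27. Stack: [1, 24, 27]
BINARY_OP * → 24 * 27 = 648. Stack: [1, 648]
BINARY_OP % → 1 % 648 = 1. Stack: [1]
STORE_FAST q → q=1. Stack: []
LOAD_FAST_LOAD_FAST c,a → push -7,27. Stack: [-7, 27]
BINARY_OP * → -7 * 27 = -189. Stack: [-189]
LOAD_FAST a → push 27. Stack: [-189, 27]
BINARY_OP - → -189 - 27 = -216. Stack: [-216]
STORE_FAST q → q=-216. Stack: []
LOAD_FAST_LOAD_FAST c,b → push -7,24. Stack: [-7, 24]
BINARY_OP % → -7 % 24 = 17. Stack: [17]
STORE_FAST z → z=17. Stack: []
LOAD_FAST n → push 33. Stack: [33]
LOAD_CONST → push 5. Stack: [33, 5]
BINARY_OP // → 33 // 5 = 6. Stack: [6]
STORE_FAST u → u=6. Stack: []
LOAD_FAST z → push 17. Stack: [17]
RETURN_VALUE → return 17.

-216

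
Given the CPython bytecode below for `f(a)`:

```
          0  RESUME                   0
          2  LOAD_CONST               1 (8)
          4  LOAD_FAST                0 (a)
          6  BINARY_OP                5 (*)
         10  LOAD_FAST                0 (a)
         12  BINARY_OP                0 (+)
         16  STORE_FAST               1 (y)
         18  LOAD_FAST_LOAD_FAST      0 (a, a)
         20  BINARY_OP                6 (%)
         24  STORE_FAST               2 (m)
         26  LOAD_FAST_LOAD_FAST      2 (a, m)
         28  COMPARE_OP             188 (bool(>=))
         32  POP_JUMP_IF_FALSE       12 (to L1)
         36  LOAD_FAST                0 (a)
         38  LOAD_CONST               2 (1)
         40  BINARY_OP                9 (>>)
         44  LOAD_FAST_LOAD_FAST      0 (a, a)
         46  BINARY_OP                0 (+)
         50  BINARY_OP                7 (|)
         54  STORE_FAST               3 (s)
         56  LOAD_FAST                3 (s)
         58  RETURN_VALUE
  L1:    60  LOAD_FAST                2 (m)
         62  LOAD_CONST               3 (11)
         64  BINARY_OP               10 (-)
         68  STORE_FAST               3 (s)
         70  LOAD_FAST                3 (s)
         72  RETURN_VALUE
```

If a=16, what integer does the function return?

LOAD_CONST → push 8. Stack: [8]
LOAD_FAST a → push 16. Stack: [8, 16]
BINARY_OP * → 8 * 16 = 128. Stack: [128]
LOAD_FAST a → push 16. Stack: [128, 16]
BINARY_OP + → 128 + 16 = 144. Stack: [144]
STORE_FAST y → y=144. Stack: []
LOAD_FAST_LOAD_FAST a,a → push 16,16. Stack: [16, 16]
BINARY_OP % → 16 % 16 = 0. Stack: [0]
STORE_FAST m → m=0. Stack: []
LOAD_FAST_LOAD_FAST a,m → push 16,0. Stack: [16, 0]
COMPARE_OP bool(>=) → 16 vs 0 = True. Stack: [True]
POP_JUMP_IF_FALSE → pop True; no jump. Stack: []
LOAD_FAST a → push 16. Stack: [16]
LOAD_CONST → push 1. Stack: [16, 1]
BINARY_OP >> → 16 >> 1 = 8. Stack: [8]
LOAD_FAST_LOAD_FAST a,a → push 16,16. Stack: [8, 16, 16]
BINARY_OP + → 16 + 16 = 32. Stack: [8, 32]
BINARY_OP | → 8 | 32 = 40. Stack: [40]
STORE_FAST s → s=40. Stack: []
LOAD_FAST s → push 40. Stack: [40]
RETURN_VALUE → return 40.

40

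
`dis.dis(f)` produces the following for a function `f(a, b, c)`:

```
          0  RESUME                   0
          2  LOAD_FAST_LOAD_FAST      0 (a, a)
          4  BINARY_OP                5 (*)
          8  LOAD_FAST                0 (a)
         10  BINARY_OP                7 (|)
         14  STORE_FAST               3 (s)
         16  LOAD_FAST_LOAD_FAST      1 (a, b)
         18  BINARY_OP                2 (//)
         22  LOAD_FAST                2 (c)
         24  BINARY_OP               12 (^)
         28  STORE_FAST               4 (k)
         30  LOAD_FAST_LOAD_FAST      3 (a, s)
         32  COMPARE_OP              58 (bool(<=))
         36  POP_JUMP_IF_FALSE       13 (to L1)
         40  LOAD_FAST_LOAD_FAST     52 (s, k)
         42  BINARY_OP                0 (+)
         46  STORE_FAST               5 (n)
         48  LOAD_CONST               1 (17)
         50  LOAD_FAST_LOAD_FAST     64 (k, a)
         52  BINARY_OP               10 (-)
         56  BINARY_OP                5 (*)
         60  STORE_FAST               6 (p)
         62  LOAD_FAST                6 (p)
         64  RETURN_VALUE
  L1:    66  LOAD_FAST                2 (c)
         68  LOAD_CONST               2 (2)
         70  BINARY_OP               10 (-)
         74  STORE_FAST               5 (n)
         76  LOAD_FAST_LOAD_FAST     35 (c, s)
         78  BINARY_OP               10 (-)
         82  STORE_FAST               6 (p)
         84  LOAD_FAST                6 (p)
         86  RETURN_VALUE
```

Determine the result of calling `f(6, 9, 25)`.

LOAD_FAST_LOAD_FAST a,a → push 6,6. Stack: [6, 6]
BINARY_OP * → 6 * 6 = 36. Stack: [36]
LOAD_FAST a → push 6. Stack: [36, 6]
BINARY_OP | → 36 | 6 = 38. Stack: [38]
STORE_FAST s → s=38. Stack: []
LOAD_FAST_LOAD_FAST a,b → push 6,9. Stack: [6, 9]
BINARY_OP // → 6 // 9 = 0. Stack: [0]
LOAD_FAST c → push 25. Stack: [0, 25]
BINARY_OP ^ → 0 ^ 25 = 25. Stack: [25]
STORE_FAST k → k=25. Stack: []
LOAD_FAST_LOAD_FAST a,s → push 6,38. Stack: [6, 38]
COMPARE_OP bool(<=) → 6 vs 38 = True. Stack: [True]
POP_JUMP_IF_FALSE → pop True; no jump. Stack: []
LOAD_FAST_LOAD_FAST s,k → push 38,25. Stack: [38, 25]
BINARY_OP + → 38 + 25 = 63. Stack: [63]
STORE_FAST n → n=63. Stack: []
LOAD_CONST → push 17. Stack: [17]
LOAD_FAST_LOAD_FAST k,a → push 25,6. Stack: [17, 25, 6]
BINARY_OP - → 25 - 6 = 19. Stack: [17, 19]
BINARY_OP * → 17 * 19 = 323. Stack: [323]
STORE_FAST p → p=323. Stack: []
LOAD_FAST p → push 323. Stack: [323]
RETURN_VALUE → return 323.

323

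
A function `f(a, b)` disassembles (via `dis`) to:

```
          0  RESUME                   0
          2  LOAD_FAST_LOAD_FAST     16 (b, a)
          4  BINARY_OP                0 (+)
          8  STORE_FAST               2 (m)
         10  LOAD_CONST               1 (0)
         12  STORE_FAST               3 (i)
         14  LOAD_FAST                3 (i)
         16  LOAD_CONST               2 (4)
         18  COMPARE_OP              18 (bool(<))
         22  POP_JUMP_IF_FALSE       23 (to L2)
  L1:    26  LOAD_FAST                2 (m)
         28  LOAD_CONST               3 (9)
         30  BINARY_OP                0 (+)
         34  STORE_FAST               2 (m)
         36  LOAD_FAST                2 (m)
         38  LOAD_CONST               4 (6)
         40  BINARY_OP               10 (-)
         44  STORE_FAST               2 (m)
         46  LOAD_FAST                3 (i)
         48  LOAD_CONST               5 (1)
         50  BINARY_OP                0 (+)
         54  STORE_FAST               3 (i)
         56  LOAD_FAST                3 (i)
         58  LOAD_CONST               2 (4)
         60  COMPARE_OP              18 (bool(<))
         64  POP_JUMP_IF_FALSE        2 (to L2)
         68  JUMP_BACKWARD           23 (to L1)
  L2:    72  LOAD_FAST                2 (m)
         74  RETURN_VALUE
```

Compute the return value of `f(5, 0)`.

17

LOAD_FAST_LOAD_FAST b,a → push 0,5
BINARY_OP + → 0 + 5 = 5
STORE_FAST m → m=5
LOAD_CONST → push 0
STORE_FAST i → i=0
LOAD_FAST i → push 0
LOAD_CONST → push 4
COMPARE_OP bool(<) → 0 vs 4 = True
POP_JUMP_IF_FALSE → pop True; no jump
LOAD_FAST m → push 5
LOAD_CONST → push 9
BINARY_OP + → 5 + 9 = 14
STORE_FAST m → m=14
LOAD_FAST m → push 14
LOAD_CONST → push 6
BINARY_OP - → 14 - 6 = 8
STORE_FAST m → m=8
LOAD_FAST i → push 0
LOAD_CONST → push 1
BINARY_OP + → 0 + 1 = 1
STORE_FAST i → i=1
LOAD_FAST i → push 1
LOAD_CONST → push 4
COMPARE_OP bool(<) → 1 vs 4 = True
POP_JUMP_IF_FALSE → pop True; no jump
LOAD_FAST m → push 8
LOAD_CONST → push 9
BINARY_OP + → 8 + 9 = 17
STORE_FAST m → m=17
LOAD_FAST m → push 17
LOAD_CONST → push 6
BINARY_OP - → 17 - 6 = 11
STORE_FAST m → m=11
LOAD_FAST i → push 1
LOAD_CONST → push 1
BINARY_OP + → 1 + 1 = 2
STORE_FAST i → i=2
LOAD_FAST i → push 2
LOAD_CONST → push 4
COMPARE_OP bool(<) → 2 vs 4 = True
POP_JUMP_IF_FALSE → pop True; no jump
LOAD_FAST m → push 11
LOAD_CONST → push 9
BINARY_OP + → 11 + 9 = 20
STORE_FAST m → m=20
LOAD_FAST m → push 20
LOAD_CONST → push 6
BINARY_OP - → 20 - 6 = 14
STORE_FAST m → m=14
LOAD_FAST i → push 2
LOAD_CONST → push 1
BINARY_OP + → 2 + 1 = 3
STORE_FAST i → i=3
LOAD_FAST i → push 3
LOAD_CONST → push 4
COMPARE_OP bool(<) → 3 vs 4 = True
POP_JUMP_IF_FALSE → pop True; no jump
LOAD_FAST m → push 14
LOAD_CONST → push 9
BINARY_OP + → 14 + 9 = 23
STORE_FAST m → m=23
LOAD_FAST m → push 23
LOAD_CONST → push 6
BINARY_OP - → 23 - 6 = 17
STORE_FAST m → m=17
LOAD_FAST i → push 3
LOAD_CONST → push 1
BINARY_OP + → 3 + 1 = 4
STORE_FAST i → i=4
LOAD_FAST i → push 4
LOAD_CONST → push 4
COMPARE_OP bool(<) → 4 vs 4 = False
POP_JUMP_IF_FALSE → pop False; jump
LOAD_FAST m → push 17
RETURN_VALUE → return 17.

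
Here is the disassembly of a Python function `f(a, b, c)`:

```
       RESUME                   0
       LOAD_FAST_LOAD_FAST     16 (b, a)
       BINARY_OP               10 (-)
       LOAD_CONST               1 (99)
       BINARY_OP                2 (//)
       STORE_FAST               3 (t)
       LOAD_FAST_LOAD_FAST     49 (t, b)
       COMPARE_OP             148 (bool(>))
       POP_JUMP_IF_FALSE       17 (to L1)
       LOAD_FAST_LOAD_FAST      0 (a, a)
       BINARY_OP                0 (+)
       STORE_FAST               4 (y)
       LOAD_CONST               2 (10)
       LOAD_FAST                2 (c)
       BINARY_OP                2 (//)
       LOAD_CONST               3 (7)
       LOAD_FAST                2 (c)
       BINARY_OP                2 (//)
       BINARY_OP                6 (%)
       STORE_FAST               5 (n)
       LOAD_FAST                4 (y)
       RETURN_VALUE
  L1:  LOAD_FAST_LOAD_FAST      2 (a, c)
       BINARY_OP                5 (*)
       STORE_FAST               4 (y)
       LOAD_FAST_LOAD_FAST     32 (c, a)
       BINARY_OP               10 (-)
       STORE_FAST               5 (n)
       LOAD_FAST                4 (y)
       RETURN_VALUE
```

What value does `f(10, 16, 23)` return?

230

LOAD_FAST_LOAD_FAST b,a → push 16,10. Stack: [16, 10]
BINARY_OP - → 16 - 10 = 6. Stack: [6]
LOAD_CONST → push 99. Stack: [6, 99]
BINARY_OP // → 6 // 99 = 0. Stack: [0]
STORE_FAST t → t=0. Stack: []
LOAD_FAST_LOAD_FAST t,b → push 0,16. Stack: [0, 16]
COMPARE_OP bool(>) → 0 vs 16 = False. Stack: [False]
POP_JUMP_IF_FALSE → pop False; jump. Stack: []
LOAD_FAST_LOAD_FAST a,c → push 10,23. Stack: [10, 23]
BINARY_OP * → 10 * 23 = 230. Stack: [230]
STORE_FAST y → y=230. Stack: []
LOAD_FAST_LOAD_FAST c,a → push 23,10. Stack: [23, 10]
BINARY_OP - → 23 - 10 = 13. Stack: [13]
STORE_FAST n → n=13. Stack: []
LOAD_FAST y → push 230. Stack: [230]
RETURN_VALUE → return 230.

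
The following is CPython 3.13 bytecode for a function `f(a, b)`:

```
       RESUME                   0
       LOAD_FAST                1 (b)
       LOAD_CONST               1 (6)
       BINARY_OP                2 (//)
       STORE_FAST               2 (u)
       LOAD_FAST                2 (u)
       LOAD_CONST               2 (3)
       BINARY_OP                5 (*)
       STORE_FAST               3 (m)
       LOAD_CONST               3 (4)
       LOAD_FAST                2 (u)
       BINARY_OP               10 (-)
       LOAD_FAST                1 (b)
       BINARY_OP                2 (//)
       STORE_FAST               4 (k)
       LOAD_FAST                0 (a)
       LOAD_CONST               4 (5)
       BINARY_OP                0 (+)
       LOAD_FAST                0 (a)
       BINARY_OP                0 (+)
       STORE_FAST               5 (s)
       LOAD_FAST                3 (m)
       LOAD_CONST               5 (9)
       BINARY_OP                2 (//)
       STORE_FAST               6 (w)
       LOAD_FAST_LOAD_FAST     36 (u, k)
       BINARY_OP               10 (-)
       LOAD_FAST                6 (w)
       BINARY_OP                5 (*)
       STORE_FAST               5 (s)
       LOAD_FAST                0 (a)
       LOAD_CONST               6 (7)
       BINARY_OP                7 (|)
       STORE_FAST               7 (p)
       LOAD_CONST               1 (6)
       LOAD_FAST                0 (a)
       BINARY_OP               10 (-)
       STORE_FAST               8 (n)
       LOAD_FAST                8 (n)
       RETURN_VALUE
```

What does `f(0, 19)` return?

LOAD_FAST b → push 19. Stack: [19]
LOAD_CONST → push 6. Stack: [19, 6]
BINARY_OP // → 19 // 6 = 3. Stack: [3]
STORE_FAST u → u=3. Stack: []
LOAD_FAST u → push 3. Stack: [3]
LOAD_CONST → push 3. Stack: [3, 3]
BINARY_OP * → 3 * 3 = 9. Stack: [9]
STORE_FAST m → m=9. Stack: []
LOAD_CONST → push 4. Stack: [4]
LOAD_FAST u → push 3. Stack: [4, 3]
BINARY_OP - → 4 - 3 = 1. Stack: [1]
LOAD_FAST b → push 19. Stack: [1, 19]
BINARY_OP // → 1 // 19 = 0. Stack: [0]
STORE_FAST k → k=0. Stack: []
LOAD_FAST a → push 0. Stack: [0]
LOAD_CONST → push 5. Stack: [0, 5]
BINARY_OP + → 0 + 5 = 5. Stack: [5]
LOAD_FAST a → push 0. Stack: [5, 0]
BINARY_OP + → 5 + 0 = 5. Stack: [5]
STORE_FAST s → s=5. Stack: []
LOAD_FAST m → push 9. Stack: [9]
LOAD_CONST → push 9. Stack: [9, 9]
BINARY_OP // → 9 // 9 = 1. Stack: [1]
STORE_FAST w → w=1. Stack: []
LOAD_FAST_LOAD_FAST u,k → push 3,0. Stack: [3, 0]
BINARY_OP - → 3 - 0 = 3. Stack: [3]
LOAD_FAST w → push 1. Stack: [3, 1]
BINARY_OP * → 3 * 1 = 3. Stack: [3]
STORE_FAST s → s=3. Stack: []
LOAD_FAST a → push 0. Stack: [0]
LOAD_CONST → push 7. Stack: [0, 7]
BINARY_OP | → 0 | 7 = 7. Stack: [7]
STORE_FAST p → p=7. Stack: []
LOAD_CONST → push 6. Stack: [6]
LOAD_FAST a → push 0. Stack: [6, 0]
BINARY_OP - → 6 - 0 = 6. Stack: [6]
STORE_FAST n → n=6. Stack: []
LOAD_FAST n → push 6. Stack: [6]
RETURN_VALUE → return 6.

6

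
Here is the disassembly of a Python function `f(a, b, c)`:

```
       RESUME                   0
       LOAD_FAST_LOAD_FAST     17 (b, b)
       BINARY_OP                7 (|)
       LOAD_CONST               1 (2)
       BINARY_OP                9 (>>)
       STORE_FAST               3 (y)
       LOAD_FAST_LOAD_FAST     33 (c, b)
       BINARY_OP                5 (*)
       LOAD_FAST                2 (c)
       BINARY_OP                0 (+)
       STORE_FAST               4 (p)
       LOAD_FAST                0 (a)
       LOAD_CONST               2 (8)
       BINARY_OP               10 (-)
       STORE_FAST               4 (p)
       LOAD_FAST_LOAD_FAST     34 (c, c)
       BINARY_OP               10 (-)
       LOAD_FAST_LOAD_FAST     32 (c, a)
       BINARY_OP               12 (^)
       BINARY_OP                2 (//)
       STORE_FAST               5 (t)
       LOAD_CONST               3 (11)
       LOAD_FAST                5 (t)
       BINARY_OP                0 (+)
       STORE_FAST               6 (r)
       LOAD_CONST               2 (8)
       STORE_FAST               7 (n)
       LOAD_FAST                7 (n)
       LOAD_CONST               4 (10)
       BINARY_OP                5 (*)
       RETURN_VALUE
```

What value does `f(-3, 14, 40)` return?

LOAD_FAST_LOAD_FAST b,b → push 14,14. Stack: [14, 14]
BINARY_OP | → 14 | 14 = 14. Stack: [14]
LOAD_CONST → push 2. Stack: [14, 2]
BINARY_OP >> → 14 >> 2 = 3. Stack: [3]
STORE_FAST y → y=3. Stack: []
LOAD_FAST_LOAD_FAST c,b → push 40,14. Stack: [40, 14]
BINARY_OP * → 40 * 14 = 560. Stack: [560]
LOAD_FAST c → push 40. Stack: [560, 40]
BINARY_OP + → 560 + 40 = 600. Stack: [600]
STORE_FAST p → p=600. Stack: []
LOAD_FAST a → push -3. Stack: [-3]
LOAD_CONST → push 8. Stack: [-3, 8]
BINARY_OP - → -3 - 8 = -11. Stack: [-11]
STORE_FAST p → p=-11. Stack: []
LOAD_FAST_LOAD_FAST c,c → push 40,40. Stack: [40, 40]
BINARY_OP - → 40 - 40 = 0. Stack: [0]
LOAD_FAST_LOAD_FAST c,a → push 40,-3. Stack: [0, 40, -3]
BINARY_OP ^ → 40 ^ -3 = -43. Stack: [0, -43]
BINARY_OP // → 0 // -43 = 0. Stack: [0]
STORE_FAST t → t=0. Stack: []
LOAD_CONST → push 11. Stack: [11]
LOAD_FAST t → push 0. Stack: [11, 0]
BINARY_OP + → 11 + 0 = 11. Stack: [11]
STORE_FAST r → r=11. Stack: []
LOAD_CONST → push 8. Stack: [8]
STORE_FAST n → n=8. Stack: []
LOAD_FAST n → push 8. Stack: [8]
LOAD_CONST → push 10. Stack: [8, 10]
BINARY_OP * → 8 * 10 = 80. Stack: [80]
RETURN_VALUE → return 80.

80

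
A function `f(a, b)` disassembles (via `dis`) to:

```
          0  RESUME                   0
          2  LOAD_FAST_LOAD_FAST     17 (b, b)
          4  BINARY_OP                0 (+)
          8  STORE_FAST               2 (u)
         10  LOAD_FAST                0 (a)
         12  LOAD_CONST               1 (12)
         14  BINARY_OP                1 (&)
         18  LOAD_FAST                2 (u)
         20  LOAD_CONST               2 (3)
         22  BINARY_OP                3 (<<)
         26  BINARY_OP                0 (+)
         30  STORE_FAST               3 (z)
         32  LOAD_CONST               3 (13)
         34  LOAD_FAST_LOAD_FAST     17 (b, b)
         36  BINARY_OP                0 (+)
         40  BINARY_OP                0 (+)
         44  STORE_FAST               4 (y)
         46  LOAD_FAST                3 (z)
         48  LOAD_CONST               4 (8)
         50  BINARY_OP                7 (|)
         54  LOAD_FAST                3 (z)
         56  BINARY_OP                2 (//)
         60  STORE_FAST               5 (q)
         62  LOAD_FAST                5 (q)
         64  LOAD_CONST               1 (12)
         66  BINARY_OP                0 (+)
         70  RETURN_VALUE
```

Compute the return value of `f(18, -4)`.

12

LOAD_FAST_LOAD_FAST b,b → push -4,-4. Stack: [-4, -4]
BINARY_OP + → -4 + -4 = -8. Stack: [-8]
STORE_FAST u → u=-8. Stack: []
LOAD_FAST a → push 18. Stack: [18]
LOAD_CONST → push 12. Stack: [18, 12]
BINARY_OP & → 18 & 12 = 0. Stack: [0]
LOAD_FAST u → push -8. Stack: [0, -8]
LOAD_CONST → push 3. Stack: [0, -8, 3]
BINARY_OP << → -8 << 3 = -64. Stack: [0, -64]
BINARY_OP + → 0 + -64 = -64. Stack: [-64]
STORE_FAST z → z=-64. Stack: []
LOAD_CONST → push 13. Stack: [13]
LOAD_FAST_LOAD_FAST b,b → push -4,-4. Stack: [13, -4, -4]
BINARY_OP + → -4 + -4 = -8. Stack: [13, -8]
BINARY_OP + → 13 + -8 = 5. Stack: [5]
STORE_FAST y → y=5. Stack: []
LOAD_FAST z → push -64. Stack: [-64]
LOAD_CONST → push 8. Stack: [-64, 8]
BINARY_OP | → -64 | 8 = -56. Stack: [-56]
LOAD_FAST z → push -64. Stack: [-56, -64]
BINARY_OP // → -56 // -64 = 0. Stack: [0]
STORE_FAST q → q=0. Stack: []
LOAD_FAST q → push 0. Stack: [0]
LOAD_CONST → push 12. Stack: [0, 12]
BINARY_OP + → 0 + 12 = 12. Stack: [12]
RETURN_VALUE → return 12.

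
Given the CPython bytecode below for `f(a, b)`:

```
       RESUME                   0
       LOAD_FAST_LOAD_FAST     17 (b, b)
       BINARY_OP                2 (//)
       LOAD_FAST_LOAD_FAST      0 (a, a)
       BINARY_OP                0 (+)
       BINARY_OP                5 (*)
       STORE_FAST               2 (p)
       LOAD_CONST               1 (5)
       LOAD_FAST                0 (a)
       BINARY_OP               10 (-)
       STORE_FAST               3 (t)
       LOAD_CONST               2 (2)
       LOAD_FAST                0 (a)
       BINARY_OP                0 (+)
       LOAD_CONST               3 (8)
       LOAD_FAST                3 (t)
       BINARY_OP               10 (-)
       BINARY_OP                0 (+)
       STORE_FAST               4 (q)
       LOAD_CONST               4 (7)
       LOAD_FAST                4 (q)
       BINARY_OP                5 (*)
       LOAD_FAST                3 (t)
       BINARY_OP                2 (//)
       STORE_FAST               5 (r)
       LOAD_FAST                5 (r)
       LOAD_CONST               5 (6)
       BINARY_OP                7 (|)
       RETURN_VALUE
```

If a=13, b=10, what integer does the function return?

LOAD_FAST_LOAD_FAST b,b → push 10,10. Stack: [10, 10]
BINARY_OP // → 10 // 10 = 1. Stack: [1]
LOAD_FAST_LOAD_FAST a,a → push 13,13. Stack: [1, 13, 13]
BINARY_OP + → 13 + 13 = 26. Stack: [1, 26]
BINARY_OP * → 1 * 26 = 26. Stack: [26]
STORE_FAST p → p=26. Stack: []
LOAD_CONST → push 5. Stack: [5]
LOAD_FAST a → push 13. Stack: [5, 13]
BINARY_OP - → 5 - 13 = -8. Stack: [-8]
STORE_FAST t → t=-8. Stack: []
LOAD_CONST → push 2. Stack: [2]
LOAD_FAST a → push 13. Stack: [2, 13]
BINARY_OP + → 2 + 13 = 15. Stack: [15]
LOAD_CONST → push 8. Stack: [15, 8]
LOAD_FAST t → push -8. Stack: [15, 8, -8]
BINARY_OP - → 8 - -8 = 16. Stack: [15, 16]
BINARY_OP + → 15 + 16 = 31. Stack: [31]
STORE_FAST q → q=31. Stack: []
LOAD_CONST → push 7. Stack: [7]
LOAD_FAST q → push 31. Stack: [7, 31]
BINARY_OP * → 7 * 31 = 217. Stack: [217]
LOAD_FAST t → push -8. Stack: [217, -8]
BINARY_OP // → 217 // -8 = -28. Stack: [-28]
STORE_FAST r → r=-28. Stack: []
LOAD_FAST r → push -28. Stack: [-28]
LOAD_CONST → push 6. Stack: [-28, 6]
BINARY_OP | → -28 | 6 = -26. Stack: [-26]
RETURN_VALUE → return -26.

-26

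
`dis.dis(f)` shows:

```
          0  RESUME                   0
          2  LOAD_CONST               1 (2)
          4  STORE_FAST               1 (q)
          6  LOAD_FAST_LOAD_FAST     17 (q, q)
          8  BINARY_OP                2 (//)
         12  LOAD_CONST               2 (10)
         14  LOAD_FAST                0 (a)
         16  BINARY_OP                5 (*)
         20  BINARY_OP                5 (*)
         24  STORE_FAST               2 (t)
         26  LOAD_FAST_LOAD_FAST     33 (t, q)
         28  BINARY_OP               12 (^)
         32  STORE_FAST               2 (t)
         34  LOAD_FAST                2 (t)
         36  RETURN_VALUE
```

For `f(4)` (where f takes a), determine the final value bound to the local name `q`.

2

LOAD_CONST → push 2. Stack: [2]
STORE_FAST q → q=2. Stack: []
LOAD_FAST_LOAD_FAST q,q → push 2,2. Stack: [2, 2]
BINARY_OP // → 2 // 2 = 1. Stack: [1]
LOAD_CONST → push 10. Stack: [1, 10]
LOAD_FAST a → push 4. Stack: [1, 10, 4]
BINARY_OP * → 10 * 4 = 40. Stack: [1, 40]
BINARY_OP * → 1 * 40 = 40. Stack: [40]
STORE_FAST t → t=40. Stack: []
LOAD_FAST_LOAD_FAST t,q → push 40,2. Stack: [40, 2]
BINARY_OP ^ → 40 ^ 2 = 42. Stack: [42]
STORE_FAST t → t=42. Stack: []
LOAD_FAST t → push 42. Stack: [42]
RETURN_VALUE → return 42.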